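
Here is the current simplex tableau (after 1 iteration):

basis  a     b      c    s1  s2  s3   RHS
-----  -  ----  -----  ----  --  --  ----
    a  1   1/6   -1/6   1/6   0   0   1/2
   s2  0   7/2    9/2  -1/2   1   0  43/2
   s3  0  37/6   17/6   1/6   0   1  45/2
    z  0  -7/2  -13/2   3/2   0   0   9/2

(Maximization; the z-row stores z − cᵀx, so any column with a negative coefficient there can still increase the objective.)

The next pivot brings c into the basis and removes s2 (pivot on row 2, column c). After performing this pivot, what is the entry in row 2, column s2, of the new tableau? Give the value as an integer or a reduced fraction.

Pivot element is row 2, column c: 9/2.
Normalize row 2: new (row 2, s2) = 1/(9/2) = 2/9.
Row 2 is the pivot row, so the entry is 2/9.

2/9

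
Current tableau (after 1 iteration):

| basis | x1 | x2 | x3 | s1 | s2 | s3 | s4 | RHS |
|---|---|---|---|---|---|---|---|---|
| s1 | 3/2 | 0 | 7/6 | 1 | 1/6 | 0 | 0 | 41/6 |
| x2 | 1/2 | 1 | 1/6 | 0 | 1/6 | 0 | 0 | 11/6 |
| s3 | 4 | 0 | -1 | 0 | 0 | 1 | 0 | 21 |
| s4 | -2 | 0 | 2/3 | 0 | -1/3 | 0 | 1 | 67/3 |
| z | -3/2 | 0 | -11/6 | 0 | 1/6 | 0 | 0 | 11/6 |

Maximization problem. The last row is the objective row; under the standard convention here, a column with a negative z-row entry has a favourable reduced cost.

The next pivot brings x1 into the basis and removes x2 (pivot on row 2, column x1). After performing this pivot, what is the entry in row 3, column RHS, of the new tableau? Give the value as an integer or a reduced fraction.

19/3

Pivot element is row 2, column x1: 1/2.
Normalize row 2: new (row 2, RHS) = (11/6)/(1/2) = 11/3.
row 3 ← row 3 − 4·(new row 2): 21 − 4·(11/3) = 19/3.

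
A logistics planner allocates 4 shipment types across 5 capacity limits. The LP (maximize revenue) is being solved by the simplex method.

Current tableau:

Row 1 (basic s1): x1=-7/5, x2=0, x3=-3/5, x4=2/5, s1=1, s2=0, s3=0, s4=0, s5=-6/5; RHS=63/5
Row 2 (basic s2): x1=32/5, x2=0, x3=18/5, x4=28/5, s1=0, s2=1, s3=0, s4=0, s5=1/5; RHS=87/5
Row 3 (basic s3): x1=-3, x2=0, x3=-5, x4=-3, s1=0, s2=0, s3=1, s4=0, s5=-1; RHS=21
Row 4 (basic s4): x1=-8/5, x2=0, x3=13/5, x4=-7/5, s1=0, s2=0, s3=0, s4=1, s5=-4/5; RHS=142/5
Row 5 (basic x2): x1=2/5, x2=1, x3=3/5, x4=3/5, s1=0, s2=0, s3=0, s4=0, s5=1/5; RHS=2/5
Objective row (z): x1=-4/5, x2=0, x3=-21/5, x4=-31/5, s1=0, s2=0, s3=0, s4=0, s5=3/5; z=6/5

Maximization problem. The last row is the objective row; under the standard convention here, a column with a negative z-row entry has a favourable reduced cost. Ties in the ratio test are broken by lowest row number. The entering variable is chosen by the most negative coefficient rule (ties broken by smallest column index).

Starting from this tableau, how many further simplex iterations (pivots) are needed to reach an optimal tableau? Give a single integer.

1

pivot: x4 in, x2 out → z = 16/3
No improving column remains; optimal.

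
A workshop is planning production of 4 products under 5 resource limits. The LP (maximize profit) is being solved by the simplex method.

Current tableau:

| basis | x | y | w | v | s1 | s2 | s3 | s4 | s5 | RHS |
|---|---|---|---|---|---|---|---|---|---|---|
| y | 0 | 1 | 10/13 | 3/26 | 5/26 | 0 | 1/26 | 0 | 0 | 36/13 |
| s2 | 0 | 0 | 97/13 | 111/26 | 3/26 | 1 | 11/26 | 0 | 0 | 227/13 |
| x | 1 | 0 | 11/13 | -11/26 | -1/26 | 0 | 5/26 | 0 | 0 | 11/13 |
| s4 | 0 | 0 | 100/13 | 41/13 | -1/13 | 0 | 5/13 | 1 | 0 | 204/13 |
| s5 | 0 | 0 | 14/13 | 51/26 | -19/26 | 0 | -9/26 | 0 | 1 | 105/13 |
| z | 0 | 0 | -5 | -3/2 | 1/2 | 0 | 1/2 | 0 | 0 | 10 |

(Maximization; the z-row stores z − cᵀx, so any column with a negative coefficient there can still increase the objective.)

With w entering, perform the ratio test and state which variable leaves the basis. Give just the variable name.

x

Ratios: row 1 (y): (36/13)/(10/13) = 18/5; row 2 (s2): (227/13)/(97/13) = 227/97; row 3 (x): (11/13)/(11/13) = 1; row 4 (s4): (204/13)/(100/13) = 51/25; row 5 (s5): (105/13)/(14/13) = 15/2.
Minimum ratio 1 is in the x row, so x leaves.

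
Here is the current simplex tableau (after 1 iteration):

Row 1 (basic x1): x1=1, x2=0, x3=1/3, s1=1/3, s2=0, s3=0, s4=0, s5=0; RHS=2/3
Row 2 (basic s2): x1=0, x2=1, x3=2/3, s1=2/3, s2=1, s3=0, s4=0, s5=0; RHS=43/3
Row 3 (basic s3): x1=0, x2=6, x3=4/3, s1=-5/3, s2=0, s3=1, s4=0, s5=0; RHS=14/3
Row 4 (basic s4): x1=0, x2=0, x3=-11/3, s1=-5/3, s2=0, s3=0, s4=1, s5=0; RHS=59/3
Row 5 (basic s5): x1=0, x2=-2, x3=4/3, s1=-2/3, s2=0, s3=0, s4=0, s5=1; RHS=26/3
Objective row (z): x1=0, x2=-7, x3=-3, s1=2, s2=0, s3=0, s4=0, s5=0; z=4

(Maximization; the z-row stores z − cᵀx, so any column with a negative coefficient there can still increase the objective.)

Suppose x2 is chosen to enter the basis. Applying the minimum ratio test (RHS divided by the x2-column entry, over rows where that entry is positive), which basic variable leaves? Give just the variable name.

s3

Ratios: row 1 (x1): entry 0 ≤ 0, skip; row 2 (s2): (43/3)/1 = 43/3; row 3 (s3): (14/3)/6 = 7/9; row 4 (s4): entry 0 ≤ 0, skip; row 5 (s5): entry -2 ≤ 0, skip.
Minimum ratio 7/9 is in the s3 row, so s3 leaves.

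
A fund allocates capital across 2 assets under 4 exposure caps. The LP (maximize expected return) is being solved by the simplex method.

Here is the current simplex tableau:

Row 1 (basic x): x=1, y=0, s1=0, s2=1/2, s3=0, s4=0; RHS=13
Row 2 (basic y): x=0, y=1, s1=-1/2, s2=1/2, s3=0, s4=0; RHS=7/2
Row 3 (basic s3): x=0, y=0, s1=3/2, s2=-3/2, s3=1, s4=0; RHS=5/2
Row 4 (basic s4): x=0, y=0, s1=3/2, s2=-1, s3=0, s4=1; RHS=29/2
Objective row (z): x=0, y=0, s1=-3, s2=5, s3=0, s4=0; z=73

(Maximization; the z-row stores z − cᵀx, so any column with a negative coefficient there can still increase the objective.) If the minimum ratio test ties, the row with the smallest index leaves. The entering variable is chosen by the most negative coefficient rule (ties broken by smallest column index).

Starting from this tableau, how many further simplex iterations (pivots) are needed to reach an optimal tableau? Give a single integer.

pivot: s1 in, s3 out → z = 78
No improving column remains; optimal.

1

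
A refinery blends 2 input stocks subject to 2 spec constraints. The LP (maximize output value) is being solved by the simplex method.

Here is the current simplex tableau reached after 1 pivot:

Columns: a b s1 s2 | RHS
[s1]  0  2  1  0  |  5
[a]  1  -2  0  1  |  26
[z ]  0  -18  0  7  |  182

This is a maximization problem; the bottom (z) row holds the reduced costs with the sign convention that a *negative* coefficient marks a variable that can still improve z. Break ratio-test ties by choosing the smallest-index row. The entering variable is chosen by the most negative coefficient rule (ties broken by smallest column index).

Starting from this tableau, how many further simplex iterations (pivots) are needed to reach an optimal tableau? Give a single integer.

pivot: b in, s1 out → z = 227
No improving column remains; optimal.

1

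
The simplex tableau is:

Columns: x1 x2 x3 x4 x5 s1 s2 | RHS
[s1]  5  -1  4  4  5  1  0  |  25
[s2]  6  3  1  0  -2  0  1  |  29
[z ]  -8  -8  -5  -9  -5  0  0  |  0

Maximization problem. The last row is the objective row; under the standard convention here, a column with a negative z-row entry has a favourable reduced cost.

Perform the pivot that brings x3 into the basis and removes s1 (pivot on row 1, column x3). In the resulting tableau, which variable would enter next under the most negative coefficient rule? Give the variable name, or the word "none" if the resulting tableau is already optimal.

x2

Pivot element 4. New z-row = old z-row − (-5)·(row 1/4).
Updated z-row coefficients: x1: -7/4, x2: -37/4, x3: 0, x4: -4, x5: 5/4, s1: 5/4, s2: 0.
The most negative is -37/4 in column x2, so x2 would enter next.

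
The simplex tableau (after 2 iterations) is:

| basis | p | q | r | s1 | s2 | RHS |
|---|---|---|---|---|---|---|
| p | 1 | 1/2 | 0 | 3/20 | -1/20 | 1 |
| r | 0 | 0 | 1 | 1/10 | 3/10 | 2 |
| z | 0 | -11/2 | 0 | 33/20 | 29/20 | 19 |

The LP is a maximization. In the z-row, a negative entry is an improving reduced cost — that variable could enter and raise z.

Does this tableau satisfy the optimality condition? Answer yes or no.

Column q has objective-row coefficient -11/2, which is negative; an improving pivot exists, so not yet optimal.

no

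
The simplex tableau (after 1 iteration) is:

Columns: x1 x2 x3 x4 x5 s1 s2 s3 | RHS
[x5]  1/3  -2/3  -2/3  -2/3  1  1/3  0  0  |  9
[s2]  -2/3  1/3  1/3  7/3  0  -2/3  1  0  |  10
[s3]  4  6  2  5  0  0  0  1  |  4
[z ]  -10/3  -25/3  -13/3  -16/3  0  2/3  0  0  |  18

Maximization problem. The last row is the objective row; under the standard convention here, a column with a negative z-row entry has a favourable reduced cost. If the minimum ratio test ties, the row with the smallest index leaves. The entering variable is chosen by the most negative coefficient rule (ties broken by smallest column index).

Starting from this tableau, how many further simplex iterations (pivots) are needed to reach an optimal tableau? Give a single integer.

2

pivot: x2 in, s3 out → z = 212/9
pivot: x3 in, x2 out → z = 80/3
No improving column remains; optimal.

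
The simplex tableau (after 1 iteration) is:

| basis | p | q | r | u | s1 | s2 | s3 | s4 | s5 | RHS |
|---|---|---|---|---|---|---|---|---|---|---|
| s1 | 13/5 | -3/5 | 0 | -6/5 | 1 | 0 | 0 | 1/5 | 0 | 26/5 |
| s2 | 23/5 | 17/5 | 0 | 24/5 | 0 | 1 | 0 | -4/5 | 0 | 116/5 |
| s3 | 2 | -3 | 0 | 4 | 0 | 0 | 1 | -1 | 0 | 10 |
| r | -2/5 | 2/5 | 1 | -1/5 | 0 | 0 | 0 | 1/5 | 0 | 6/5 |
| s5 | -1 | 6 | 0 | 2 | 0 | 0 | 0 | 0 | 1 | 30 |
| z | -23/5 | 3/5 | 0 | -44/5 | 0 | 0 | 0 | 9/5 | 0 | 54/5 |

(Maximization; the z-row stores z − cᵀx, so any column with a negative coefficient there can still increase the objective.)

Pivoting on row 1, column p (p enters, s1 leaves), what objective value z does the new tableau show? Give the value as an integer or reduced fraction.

20

Minimum ratio for p: (26/5)/(13/5) = 2.
z changes by −(z-row coeff of p)·ratio = −(-23/5)·2 = 46/5.
New z = 54/5 + (46/5) = 20.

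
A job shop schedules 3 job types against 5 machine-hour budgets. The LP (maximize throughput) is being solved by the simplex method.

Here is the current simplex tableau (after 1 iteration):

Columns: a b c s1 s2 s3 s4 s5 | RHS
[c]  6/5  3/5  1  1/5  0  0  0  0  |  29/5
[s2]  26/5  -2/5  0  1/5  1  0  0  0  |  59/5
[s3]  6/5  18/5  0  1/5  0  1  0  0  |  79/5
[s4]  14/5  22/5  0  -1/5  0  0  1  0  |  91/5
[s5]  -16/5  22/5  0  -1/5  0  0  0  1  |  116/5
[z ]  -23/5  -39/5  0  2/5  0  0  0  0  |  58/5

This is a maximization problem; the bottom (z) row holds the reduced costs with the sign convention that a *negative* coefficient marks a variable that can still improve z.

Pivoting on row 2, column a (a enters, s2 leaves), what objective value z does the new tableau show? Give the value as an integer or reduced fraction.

Minimum ratio for a: (59/5)/(26/5) = 59/26.
z changes by −(z-row coeff of a)·ratio = −(-23/5)·(59/26) = 1357/130.
New z = 58/5 + (1357/130) = 573/26.

573/26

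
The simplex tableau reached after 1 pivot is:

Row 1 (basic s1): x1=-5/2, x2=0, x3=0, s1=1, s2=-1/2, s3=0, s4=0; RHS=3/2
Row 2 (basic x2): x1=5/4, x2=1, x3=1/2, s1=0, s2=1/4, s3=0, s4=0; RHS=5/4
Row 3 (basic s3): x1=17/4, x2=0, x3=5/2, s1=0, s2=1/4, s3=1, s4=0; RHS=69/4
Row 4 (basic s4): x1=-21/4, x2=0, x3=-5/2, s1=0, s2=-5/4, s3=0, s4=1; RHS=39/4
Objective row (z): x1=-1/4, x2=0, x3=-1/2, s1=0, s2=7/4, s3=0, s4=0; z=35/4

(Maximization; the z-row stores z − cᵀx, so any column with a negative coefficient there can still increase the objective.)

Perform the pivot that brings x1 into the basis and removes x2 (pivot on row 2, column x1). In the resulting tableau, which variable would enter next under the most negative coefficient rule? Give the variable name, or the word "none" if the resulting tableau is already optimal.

x3

Pivot element 5/4. New z-row = old z-row − (-1/4)·(row 2/(5/4)).
Updated z-row coefficients: x1: 0, x2: 1/5, x3: -2/5, s1: 0, s2: 9/5, s3: 0, s4: 0.
The most negative is -2/5 in column x3, so x3 would enter next.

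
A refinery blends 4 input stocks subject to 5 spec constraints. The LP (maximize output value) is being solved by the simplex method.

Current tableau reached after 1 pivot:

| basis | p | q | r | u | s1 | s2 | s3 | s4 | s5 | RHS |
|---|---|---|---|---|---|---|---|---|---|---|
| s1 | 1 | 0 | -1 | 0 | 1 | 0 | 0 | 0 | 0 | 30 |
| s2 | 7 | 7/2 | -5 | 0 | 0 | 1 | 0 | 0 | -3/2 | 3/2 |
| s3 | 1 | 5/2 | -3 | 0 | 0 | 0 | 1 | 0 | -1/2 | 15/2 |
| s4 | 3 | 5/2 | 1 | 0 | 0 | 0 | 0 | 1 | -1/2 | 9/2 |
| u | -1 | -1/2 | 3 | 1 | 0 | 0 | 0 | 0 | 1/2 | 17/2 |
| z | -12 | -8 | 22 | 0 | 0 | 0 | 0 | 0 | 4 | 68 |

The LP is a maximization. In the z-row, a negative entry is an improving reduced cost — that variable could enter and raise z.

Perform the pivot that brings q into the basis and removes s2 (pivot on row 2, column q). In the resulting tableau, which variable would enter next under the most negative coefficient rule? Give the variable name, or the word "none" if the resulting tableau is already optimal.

none

Pivot element 7/2. New z-row = old z-row − (-8)·(row 2/(7/2)).
Updated z-row coefficients: p: 4, q: 0, r: 74/7, u: 0, s1: 0, s2: 16/7, s3: 0, s4: 0, s5: 4/7.
No coefficient is strictly negative; the tableau after this pivot is optimal.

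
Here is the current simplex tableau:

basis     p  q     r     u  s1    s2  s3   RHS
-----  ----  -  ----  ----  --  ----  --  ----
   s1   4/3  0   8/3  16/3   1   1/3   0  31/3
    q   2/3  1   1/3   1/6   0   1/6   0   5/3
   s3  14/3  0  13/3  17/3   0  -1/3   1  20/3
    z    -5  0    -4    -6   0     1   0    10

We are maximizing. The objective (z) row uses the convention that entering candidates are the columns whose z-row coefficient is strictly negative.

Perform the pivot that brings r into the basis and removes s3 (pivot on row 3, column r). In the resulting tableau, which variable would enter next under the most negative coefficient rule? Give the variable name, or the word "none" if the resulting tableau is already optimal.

u

Pivot element 13/3. New z-row = old z-row − (-4)·(row 3/(13/3)).
Updated z-row coefficients: p: -9/13, q: 0, r: 0, u: -10/13, s1: 0, s2: 9/13, s3: 12/13.
The most negative is -10/13 in column u, so u would enter next.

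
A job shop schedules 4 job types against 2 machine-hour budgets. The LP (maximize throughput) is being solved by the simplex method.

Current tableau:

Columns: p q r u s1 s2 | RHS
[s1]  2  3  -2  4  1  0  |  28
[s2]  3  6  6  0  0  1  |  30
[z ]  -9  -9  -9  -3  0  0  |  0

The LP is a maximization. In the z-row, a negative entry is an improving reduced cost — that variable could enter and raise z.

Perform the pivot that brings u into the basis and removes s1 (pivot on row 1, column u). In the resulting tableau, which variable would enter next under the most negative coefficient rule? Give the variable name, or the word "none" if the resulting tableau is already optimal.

r

Pivot element 4. New z-row = old z-row − (-3)·(row 1/4).
Updated z-row coefficients: p: -15/2, q: -27/4, r: -21/2, u: 0, s1: 3/4, s2: 0.
The most negative is -21/2 in column r, so r would enter next.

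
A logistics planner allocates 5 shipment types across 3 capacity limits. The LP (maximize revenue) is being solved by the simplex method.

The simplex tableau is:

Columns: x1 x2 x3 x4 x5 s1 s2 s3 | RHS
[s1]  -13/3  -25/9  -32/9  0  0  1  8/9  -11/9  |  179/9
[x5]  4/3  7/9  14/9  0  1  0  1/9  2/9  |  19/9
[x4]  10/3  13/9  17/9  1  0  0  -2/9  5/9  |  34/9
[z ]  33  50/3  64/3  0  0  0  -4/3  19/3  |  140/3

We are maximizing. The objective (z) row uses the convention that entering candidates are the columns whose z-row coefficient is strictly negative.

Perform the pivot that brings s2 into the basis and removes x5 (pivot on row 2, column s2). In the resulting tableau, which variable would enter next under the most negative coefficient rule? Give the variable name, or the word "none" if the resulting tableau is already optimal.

none

Pivot element 1/9. New z-row = old z-row − (-4/3)·(row 2/(1/9)).
Updated z-row coefficients: x1: 49, x2: 26, x3: 40, x4: 0, x5: 12, s1: 0, s2: 0, s3: 9.
No coefficient is strictly negative; the tableau after this pivot is optimal.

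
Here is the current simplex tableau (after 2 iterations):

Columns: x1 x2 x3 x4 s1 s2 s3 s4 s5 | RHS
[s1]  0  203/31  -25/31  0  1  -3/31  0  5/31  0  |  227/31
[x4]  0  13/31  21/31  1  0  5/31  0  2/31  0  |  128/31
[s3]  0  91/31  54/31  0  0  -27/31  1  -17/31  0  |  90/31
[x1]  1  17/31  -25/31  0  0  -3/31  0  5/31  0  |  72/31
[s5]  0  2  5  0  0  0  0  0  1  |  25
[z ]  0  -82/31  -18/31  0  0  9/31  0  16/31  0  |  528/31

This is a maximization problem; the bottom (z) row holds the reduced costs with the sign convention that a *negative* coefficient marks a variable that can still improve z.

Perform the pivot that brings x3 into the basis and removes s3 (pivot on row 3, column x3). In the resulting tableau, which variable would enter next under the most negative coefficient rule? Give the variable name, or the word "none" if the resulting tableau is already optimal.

Pivot element 54/31. New z-row = old z-row − (-18/31)·(row 3/(54/31)).
Updated z-row coefficients: x1: 0, x2: -5/3, x3: 0, x4: 0, s1: 0, s2: 0, s3: 1/3, s4: 1/3, s5: 0.
The most negative is -5/3 in column x2, so x2 would enter next.

x2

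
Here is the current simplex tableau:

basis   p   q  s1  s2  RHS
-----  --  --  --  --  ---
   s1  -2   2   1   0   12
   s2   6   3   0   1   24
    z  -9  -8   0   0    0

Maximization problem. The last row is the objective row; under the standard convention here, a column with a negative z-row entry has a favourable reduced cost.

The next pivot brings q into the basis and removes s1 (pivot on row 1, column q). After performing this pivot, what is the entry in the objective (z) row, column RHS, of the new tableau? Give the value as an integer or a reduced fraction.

Pivot element is row 1, column q: 2.
Normalize row 1: new (row 1, RHS) = 12/2 = 6.
z-row ← z-row − (-8)·(new row 1): 0 − (-8)·6 = 48.

48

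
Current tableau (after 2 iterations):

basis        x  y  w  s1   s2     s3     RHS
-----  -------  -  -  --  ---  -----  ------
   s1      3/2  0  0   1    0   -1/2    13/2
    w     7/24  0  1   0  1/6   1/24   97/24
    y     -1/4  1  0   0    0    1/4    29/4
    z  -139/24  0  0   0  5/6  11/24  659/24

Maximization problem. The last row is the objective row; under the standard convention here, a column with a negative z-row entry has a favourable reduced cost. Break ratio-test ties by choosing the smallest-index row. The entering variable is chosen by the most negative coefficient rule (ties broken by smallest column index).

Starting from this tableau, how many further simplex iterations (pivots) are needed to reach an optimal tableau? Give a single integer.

pivot: x in, s1 out → z = 473/9
pivot: s3 in, w out → z = 82
No improving column remains; optimal.

2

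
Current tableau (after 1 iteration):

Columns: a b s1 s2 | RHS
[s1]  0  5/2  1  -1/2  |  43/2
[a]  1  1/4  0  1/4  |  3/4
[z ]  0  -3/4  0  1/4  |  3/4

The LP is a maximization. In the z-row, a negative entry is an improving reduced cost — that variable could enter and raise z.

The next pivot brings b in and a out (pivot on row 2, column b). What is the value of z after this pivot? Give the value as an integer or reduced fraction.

3

Minimum ratio for b: (3/4)/(1/4) = 3.
z changes by −(z-row coeff of b)·ratio = −(-3/4)·3 = 9/4.
New z = 3/4 + (9/4) = 3.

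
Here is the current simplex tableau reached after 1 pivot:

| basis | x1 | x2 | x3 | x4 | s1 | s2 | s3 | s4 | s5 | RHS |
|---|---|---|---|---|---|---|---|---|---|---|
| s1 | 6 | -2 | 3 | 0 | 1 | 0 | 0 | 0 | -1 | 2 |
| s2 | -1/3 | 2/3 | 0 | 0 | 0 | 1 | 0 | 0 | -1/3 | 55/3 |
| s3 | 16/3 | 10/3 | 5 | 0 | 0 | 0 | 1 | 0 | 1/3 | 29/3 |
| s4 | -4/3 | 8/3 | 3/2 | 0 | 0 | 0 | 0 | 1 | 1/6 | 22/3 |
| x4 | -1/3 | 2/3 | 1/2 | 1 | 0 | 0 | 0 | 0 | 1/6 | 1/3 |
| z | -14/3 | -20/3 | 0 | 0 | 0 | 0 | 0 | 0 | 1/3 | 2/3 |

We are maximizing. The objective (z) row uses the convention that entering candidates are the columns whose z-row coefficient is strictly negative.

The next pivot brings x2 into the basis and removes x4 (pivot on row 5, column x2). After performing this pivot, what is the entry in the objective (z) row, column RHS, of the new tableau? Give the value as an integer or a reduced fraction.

4

Pivot element is row 5, column x2: 2/3.
Normalize row 5: new (row 5, RHS) = (1/3)/(2/3) = 1/2.
z-row ← z-row − (-20/3)·(new row 5): 2/3 − (-20/3)·(1/2) = 4.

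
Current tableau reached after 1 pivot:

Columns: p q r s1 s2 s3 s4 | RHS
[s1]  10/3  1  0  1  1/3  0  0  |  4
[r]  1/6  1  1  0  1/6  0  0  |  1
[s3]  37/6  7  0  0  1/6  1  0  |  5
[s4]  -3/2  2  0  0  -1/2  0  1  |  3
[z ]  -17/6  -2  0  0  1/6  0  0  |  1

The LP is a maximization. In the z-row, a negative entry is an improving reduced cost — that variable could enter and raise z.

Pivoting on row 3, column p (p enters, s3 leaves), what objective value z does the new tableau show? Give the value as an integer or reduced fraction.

122/37

Minimum ratio for p: 5/(37/6) = 30/37.
z changes by −(z-row coeff of p)·ratio = −(-17/6)·(30/37) = 85/37.
New z = 1 + (85/37) = 122/37.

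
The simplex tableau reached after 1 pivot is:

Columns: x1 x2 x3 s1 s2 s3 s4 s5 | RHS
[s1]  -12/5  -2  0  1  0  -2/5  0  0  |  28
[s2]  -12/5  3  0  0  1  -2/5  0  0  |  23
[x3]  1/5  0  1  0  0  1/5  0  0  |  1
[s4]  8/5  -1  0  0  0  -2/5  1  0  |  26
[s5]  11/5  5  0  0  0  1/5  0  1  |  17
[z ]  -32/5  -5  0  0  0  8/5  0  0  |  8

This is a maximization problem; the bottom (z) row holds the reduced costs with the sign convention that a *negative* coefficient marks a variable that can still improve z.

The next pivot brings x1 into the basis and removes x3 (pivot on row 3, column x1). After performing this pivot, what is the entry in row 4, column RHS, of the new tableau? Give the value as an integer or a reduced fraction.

Pivot element is row 3, column x1: 1/5.
Normalize row 3: new (row 3, RHS) = 1/(1/5) = 5.
row 4 ← row 4 − (8/5)·(new row 3): 26 − (8/5)·5 = 18.

18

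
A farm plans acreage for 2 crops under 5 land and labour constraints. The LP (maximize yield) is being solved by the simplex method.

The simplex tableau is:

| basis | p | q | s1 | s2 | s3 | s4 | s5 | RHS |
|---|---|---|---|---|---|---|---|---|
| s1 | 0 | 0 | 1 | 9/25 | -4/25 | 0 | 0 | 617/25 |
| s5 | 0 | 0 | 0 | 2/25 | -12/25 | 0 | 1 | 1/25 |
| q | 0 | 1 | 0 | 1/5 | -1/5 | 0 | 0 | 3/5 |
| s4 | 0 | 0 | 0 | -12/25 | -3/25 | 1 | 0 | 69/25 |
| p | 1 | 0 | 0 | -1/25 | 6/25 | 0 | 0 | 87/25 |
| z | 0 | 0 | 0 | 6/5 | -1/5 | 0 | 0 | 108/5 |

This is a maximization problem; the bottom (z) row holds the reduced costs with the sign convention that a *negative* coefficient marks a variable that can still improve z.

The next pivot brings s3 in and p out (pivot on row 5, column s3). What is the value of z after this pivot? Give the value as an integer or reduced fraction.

49/2

Minimum ratio for s3: (87/25)/(6/25) = 29/2.
z changes by −(z-row coeff of s3)·ratio = −(-1/5)·(29/2) = 29/10.
New z = 108/5 + (29/10) = 49/2.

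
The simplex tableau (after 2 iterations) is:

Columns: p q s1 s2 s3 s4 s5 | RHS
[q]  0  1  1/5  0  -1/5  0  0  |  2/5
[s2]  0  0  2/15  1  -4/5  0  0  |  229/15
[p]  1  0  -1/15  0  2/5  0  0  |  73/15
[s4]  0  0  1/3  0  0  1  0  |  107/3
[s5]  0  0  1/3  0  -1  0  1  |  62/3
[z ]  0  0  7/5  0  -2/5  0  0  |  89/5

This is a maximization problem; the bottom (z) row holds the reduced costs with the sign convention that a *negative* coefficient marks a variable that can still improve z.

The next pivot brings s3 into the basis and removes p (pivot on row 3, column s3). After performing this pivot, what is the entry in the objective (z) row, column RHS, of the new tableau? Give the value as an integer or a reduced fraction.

68/3

Pivot element is row 3, column s3: 2/5.
Normalize row 3: new (row 3, RHS) = (73/15)/(2/5) = 73/6.
z-row ← z-row − (-2/5)·(new row 3): 89/5 − (-2/5)·(73/6) = 68/3.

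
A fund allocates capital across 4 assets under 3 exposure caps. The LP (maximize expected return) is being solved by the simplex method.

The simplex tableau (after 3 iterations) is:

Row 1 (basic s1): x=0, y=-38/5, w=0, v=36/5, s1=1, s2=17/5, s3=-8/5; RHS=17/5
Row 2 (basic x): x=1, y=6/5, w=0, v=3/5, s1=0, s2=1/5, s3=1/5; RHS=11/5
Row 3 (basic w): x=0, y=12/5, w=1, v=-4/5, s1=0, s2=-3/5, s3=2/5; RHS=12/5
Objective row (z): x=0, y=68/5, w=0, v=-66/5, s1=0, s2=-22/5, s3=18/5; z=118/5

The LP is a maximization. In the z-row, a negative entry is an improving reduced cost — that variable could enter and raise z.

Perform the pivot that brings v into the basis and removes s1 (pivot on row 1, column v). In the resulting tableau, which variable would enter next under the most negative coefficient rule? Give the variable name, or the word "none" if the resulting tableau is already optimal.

Pivot element 36/5. New z-row = old z-row − (-66/5)·(row 1/(36/5)).
Updated z-row coefficients: x: 0, y: -1/3, w: 0, v: 0, s1: 11/6, s2: 11/6, s3: 2/3.
The most negative is -1/3 in column y, so y would enter next.

y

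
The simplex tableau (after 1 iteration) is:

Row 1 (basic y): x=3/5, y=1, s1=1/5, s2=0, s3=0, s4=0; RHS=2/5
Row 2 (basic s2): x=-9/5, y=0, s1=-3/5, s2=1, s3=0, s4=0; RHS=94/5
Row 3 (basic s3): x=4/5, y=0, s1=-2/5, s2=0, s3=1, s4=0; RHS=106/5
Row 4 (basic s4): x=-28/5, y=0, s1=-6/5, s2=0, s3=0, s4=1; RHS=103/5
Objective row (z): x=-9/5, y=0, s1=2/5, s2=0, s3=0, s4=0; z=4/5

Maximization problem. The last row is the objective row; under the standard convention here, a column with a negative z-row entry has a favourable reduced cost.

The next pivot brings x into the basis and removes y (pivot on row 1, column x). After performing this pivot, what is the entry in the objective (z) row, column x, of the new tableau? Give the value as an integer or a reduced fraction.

Pivot element is row 1, column x: 3/5.
Normalize row 1: new (row 1, x) = (3/5)/(3/5) = 1.
z-row ← z-row − (-9/5)·(new row 1): -9/5 − (-9/5)·1 = 0.

0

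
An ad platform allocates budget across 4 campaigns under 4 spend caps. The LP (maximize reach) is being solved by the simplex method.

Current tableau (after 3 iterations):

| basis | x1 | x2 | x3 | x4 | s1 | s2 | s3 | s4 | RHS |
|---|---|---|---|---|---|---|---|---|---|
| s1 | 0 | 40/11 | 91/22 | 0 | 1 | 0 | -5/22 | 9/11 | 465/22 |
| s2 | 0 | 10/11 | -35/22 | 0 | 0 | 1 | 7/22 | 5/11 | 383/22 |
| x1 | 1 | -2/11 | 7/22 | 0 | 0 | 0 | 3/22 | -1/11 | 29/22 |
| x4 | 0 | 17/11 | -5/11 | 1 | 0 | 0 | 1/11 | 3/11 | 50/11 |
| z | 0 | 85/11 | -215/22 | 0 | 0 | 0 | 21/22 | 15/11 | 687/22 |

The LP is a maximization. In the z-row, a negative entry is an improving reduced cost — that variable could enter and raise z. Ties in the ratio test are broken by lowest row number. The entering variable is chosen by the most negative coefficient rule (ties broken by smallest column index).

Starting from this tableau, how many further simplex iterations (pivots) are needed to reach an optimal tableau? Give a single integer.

pivot: x3 in, x1 out → z = 502/7
pivot: s4 in, s1 out → z = 522/7
No improving column remains; optimal.

2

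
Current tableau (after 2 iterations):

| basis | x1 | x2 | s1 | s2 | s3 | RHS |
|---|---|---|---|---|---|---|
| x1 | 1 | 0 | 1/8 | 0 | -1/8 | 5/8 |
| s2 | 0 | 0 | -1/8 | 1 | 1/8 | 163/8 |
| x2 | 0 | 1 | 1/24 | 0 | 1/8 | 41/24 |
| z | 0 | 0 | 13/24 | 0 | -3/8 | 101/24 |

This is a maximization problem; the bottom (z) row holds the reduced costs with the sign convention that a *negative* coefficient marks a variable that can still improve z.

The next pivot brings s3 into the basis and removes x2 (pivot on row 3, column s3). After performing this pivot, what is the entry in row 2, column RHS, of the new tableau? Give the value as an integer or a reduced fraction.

56/3

Pivot element is row 3, column s3: 1/8.
Normalize row 3: new (row 3, RHS) = (41/24)/(1/8) = 41/3.
row 2 ← row 2 − (1/8)·(new row 3): 163/8 − (1/8)·(41/3) = 56/3.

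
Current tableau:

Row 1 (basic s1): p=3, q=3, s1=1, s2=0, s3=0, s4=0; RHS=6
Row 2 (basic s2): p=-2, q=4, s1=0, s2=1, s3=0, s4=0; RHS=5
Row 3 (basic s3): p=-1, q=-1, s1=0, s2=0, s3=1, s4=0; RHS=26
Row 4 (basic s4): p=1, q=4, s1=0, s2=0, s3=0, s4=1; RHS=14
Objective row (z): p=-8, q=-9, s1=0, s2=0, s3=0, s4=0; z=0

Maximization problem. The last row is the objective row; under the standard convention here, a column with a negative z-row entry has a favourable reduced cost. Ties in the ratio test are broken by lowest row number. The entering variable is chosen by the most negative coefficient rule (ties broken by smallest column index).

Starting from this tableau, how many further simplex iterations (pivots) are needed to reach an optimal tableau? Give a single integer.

pivot: q in, s2 out → z = 45/4
pivot: p in, s1 out → z = 35/2
No improving column remains; optimal.

2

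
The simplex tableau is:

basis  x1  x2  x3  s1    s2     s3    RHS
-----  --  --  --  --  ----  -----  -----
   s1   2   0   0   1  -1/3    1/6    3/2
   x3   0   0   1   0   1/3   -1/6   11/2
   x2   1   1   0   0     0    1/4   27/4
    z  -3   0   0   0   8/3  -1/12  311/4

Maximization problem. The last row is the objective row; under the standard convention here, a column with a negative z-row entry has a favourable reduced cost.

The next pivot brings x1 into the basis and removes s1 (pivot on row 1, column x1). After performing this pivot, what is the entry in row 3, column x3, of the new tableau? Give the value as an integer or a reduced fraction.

0

Pivot element is row 1, column x1: 2.
Normalize row 1: new (row 1, x3) = 0/2 = 0.
row 3 ← row 3 − 1·(new row 1): 0 − 1·0 = 0.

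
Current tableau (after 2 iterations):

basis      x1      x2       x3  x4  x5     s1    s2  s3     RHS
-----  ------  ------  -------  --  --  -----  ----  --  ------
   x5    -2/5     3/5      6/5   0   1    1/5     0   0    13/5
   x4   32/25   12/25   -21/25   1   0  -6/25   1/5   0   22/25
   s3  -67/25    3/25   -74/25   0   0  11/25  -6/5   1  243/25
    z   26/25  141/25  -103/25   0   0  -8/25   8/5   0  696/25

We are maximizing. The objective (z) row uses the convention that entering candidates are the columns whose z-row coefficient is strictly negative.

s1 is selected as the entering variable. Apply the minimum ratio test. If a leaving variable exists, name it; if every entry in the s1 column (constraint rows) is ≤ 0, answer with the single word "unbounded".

x5

Ratios: row 1 (x5): (13/5)/(1/5) = 13; row 2 (x4): entry -6/25 ≤ 0, skip; row 3 (s3): (243/25)/(11/25) = 243/11.
Minimum ratio is in the x5 row, so x5 leaves.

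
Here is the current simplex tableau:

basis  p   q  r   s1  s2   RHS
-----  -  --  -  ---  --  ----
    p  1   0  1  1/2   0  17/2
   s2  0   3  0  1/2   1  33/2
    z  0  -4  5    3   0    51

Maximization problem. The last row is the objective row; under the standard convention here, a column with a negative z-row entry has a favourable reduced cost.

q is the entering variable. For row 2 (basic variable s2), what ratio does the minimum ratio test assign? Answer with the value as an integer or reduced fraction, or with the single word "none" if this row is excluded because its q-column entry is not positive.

Ratio = RHS / (q entry) = (33/2) / 3 = 11/2.

11/2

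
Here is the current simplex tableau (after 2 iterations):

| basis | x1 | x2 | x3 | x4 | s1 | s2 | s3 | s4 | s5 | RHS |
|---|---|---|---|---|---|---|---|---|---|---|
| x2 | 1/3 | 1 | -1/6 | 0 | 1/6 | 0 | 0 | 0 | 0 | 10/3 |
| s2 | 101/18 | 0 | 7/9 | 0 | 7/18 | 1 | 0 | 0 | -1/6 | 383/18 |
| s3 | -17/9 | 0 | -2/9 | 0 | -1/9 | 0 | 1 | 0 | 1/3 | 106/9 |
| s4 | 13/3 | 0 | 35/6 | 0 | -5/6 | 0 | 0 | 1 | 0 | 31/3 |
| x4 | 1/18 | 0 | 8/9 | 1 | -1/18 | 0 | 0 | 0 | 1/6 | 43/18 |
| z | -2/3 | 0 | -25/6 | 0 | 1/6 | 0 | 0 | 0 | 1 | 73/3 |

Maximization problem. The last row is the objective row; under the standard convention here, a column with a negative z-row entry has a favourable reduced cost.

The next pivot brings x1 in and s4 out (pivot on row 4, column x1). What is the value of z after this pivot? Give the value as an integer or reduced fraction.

Minimum ratio for x1: (31/3)/(13/3) = 31/13.
z changes by −(z-row coeff of x1)·ratio = −(-2/3)·(31/13) = 62/39.
New z = 73/3 + (62/39) = 337/13.

337/13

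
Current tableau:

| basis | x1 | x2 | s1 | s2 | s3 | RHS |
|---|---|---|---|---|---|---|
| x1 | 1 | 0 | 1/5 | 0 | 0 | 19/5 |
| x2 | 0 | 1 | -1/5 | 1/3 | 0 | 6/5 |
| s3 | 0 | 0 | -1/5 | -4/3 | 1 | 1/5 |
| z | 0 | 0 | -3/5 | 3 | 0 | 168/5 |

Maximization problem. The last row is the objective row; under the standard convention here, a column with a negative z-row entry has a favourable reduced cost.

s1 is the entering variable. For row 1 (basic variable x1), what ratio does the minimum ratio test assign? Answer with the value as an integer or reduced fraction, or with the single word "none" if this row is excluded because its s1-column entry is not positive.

19

Ratio = RHS / (s1 entry) = (19/5) / (1/5) = 19.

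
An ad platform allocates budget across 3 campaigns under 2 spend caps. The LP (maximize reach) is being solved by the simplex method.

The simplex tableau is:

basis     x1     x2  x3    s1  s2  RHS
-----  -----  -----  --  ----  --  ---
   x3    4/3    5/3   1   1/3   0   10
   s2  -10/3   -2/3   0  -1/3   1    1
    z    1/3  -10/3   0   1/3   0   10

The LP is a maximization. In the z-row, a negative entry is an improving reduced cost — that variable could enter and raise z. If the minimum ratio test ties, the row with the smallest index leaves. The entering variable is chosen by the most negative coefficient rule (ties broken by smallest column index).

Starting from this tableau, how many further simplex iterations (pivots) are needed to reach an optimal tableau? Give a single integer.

1

pivot: x2 in, x3 out → z = 30
No improving column remains; optimal.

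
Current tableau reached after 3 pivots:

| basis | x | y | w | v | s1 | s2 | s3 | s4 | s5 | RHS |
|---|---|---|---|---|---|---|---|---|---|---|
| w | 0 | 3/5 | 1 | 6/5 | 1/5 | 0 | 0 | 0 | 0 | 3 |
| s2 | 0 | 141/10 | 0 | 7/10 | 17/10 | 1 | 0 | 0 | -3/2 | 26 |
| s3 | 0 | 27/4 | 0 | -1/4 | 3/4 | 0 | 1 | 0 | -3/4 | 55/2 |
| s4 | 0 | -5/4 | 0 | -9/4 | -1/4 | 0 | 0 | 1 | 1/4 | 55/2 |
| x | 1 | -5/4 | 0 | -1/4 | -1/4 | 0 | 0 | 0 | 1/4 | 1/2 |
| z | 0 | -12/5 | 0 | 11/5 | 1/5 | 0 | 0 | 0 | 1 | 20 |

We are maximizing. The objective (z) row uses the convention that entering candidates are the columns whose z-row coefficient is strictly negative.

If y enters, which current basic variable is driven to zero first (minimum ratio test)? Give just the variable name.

s2

Ratios: row 1 (w): 3/(3/5) = 5; row 2 (s2): 26/(141/10) = 260/141; row 3 (s3): (55/2)/(27/4) = 110/27; row 4 (s4): entry -5/4 ≤ 0, skip; row 5 (x): entry -5/4 ≤ 0, skip.
Minimum ratio 260/141 is in the s2 row, so s2 leaves.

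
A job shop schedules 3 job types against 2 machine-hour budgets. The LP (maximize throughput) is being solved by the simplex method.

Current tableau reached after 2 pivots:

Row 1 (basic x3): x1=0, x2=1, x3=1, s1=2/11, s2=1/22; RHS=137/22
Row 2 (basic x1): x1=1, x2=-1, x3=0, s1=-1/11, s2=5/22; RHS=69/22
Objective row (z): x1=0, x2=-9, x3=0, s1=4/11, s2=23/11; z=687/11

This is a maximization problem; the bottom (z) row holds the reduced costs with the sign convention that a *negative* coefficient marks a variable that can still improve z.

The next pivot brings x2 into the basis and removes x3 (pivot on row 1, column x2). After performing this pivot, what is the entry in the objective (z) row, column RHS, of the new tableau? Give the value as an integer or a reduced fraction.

237/2

Pivot element is row 1, column x2: 1.
Normalize row 1: new (row 1, RHS) = (137/22)/1 = 137/22.
z-row ← z-row − (-9)·(new row 1): 687/11 − (-9)·(137/22) = 237/2.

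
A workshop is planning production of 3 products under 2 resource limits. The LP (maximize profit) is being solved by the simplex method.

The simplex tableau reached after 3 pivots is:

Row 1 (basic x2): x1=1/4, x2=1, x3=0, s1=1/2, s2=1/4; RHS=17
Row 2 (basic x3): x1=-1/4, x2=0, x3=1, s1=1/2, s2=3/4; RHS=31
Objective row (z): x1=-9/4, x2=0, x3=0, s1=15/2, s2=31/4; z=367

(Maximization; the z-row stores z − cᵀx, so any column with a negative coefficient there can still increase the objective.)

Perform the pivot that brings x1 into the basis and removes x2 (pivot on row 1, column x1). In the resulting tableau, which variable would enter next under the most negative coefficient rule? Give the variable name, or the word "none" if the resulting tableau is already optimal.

Pivot element 1/4. New z-row = old z-row − (-9/4)·(row 1/(1/4)).
Updated z-row coefficients: x1: 0, x2: 9, x3: 0, s1: 12, s2: 10.
No coefficient is strictly negative; the tableau after this pivot is optimal.

none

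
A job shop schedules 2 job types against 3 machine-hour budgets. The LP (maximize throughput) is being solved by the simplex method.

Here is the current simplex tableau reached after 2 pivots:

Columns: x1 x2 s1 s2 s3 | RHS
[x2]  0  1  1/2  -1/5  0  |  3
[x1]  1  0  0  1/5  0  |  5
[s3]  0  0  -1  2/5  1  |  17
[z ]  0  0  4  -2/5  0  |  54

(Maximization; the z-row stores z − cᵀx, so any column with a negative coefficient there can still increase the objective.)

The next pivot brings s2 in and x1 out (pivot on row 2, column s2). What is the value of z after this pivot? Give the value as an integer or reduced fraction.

Minimum ratio for s2: 5/(1/5) = 25.
z changes by −(z-row coeff of s2)·ratio = −(-2/5)·25 = 10.
New z = 54 + 10 = 64.

64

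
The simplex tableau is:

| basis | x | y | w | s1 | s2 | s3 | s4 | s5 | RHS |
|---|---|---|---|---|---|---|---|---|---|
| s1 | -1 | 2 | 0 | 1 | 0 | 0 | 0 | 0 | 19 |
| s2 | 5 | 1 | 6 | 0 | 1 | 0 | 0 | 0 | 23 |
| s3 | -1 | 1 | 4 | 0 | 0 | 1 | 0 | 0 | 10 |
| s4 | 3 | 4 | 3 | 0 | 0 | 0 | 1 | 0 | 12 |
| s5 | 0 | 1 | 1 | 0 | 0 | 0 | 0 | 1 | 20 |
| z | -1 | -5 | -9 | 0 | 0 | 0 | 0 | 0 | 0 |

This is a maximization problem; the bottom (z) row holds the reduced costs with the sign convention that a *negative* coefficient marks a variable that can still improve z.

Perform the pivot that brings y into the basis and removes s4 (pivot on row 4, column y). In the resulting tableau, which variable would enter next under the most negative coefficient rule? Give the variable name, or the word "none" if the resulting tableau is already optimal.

Pivot element 4. New z-row = old z-row − (-5)·(row 4/4).
Updated z-row coefficients: x: 11/4, y: 0, w: -21/4, s1: 0, s2: 0, s3: 0, s4: 5/4, s5: 0.
The most negative is -21/4 in column w, so w would enter next.

w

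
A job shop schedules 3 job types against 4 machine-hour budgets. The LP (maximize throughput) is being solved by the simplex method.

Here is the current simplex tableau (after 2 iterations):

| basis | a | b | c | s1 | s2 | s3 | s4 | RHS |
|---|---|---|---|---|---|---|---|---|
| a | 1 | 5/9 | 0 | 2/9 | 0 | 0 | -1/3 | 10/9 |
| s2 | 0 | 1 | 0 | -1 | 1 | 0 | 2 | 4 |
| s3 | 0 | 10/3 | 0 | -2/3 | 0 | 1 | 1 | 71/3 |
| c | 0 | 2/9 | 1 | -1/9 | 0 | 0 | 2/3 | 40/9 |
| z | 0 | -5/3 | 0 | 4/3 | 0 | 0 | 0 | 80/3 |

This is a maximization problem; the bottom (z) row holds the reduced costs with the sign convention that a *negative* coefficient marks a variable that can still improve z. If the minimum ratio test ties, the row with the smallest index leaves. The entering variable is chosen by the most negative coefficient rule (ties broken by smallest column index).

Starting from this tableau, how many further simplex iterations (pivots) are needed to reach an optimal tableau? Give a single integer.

2

pivot: b in, a out → z = 30
pivot: s4 in, s2 out → z = 400/13
No improving column remains; optimal.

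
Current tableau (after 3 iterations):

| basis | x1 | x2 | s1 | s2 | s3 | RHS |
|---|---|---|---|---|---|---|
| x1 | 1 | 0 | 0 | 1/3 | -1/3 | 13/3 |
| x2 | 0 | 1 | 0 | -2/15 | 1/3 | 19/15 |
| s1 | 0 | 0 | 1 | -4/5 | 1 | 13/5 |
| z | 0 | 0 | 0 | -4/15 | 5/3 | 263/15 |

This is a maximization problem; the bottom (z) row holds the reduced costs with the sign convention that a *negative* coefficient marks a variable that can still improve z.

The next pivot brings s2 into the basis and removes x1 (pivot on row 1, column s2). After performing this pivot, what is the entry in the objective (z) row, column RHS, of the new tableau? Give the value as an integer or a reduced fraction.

21

Pivot element is row 1, column s2: 1/3.
Normalize row 1: new (row 1, RHS) = (13/3)/(1/3) = 13.
z-row ← z-row − (-4/15)·(new row 1): 263/15 − (-4/15)·13 = 21.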